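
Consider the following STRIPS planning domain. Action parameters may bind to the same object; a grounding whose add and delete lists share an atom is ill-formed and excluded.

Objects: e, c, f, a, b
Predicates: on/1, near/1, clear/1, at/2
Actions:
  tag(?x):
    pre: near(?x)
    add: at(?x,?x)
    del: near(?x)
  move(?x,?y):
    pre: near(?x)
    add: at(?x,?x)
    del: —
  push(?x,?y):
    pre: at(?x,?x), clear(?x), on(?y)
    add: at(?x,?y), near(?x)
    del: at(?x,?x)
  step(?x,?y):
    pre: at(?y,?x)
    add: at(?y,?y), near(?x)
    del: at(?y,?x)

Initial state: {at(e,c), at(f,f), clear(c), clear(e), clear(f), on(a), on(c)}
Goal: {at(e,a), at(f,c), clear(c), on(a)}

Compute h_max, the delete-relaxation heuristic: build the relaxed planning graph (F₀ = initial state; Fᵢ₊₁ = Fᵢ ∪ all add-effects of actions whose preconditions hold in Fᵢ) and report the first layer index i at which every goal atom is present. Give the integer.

2

F0 = init (7 atoms)
F1 = F0 ∪ {at(e,e), at(f,a), at(f,c), near(c), near(f)}  (12 atoms)
F2 = F1 ∪ {at(c,c), at(e,a), near(a), near(e)}  (16 atoms)
goal ⊆ F2  ⇒  h_max = 2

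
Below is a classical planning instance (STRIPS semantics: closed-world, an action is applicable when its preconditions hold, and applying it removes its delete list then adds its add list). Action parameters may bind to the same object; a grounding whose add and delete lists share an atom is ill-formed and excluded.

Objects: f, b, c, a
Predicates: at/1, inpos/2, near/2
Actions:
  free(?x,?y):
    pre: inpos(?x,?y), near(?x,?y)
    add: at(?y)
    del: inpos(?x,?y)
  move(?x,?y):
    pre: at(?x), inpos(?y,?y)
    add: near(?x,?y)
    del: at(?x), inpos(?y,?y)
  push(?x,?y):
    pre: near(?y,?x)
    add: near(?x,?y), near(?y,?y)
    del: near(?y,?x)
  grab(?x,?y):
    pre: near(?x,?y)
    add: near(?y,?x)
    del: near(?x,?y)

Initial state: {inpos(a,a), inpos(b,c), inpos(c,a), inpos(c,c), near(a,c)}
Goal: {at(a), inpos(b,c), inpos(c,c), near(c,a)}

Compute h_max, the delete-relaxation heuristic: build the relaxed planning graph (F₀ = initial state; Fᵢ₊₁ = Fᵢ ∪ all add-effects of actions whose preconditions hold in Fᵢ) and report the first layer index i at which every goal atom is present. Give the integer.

F0 = init (5 atoms)
F1 = F0 ∪ {near(a,a), near(c,a)}  (7 atoms)
F2 = F1 ∪ {at(a), near(c,c)}  (9 atoms)
goal ⊆ F2  ⇒  h_max = 2

2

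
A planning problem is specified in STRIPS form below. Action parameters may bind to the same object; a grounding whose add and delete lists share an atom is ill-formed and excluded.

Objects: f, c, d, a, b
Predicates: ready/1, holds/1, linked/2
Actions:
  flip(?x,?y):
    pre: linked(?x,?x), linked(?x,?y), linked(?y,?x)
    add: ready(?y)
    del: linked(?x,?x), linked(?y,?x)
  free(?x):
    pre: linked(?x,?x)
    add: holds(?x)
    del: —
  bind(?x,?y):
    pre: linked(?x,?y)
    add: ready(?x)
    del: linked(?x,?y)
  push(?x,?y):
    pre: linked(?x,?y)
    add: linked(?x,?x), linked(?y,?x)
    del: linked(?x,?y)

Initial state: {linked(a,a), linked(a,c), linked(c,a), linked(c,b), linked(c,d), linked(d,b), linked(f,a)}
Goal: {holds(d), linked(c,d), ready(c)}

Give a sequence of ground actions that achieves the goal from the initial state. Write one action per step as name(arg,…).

1. flip(a,c)  →  {linked(a,c), linked(c,b), linked(c,d), linked(d,b), linked(f,a), ready(c)}
2. push(d,b)  →  {linked(a,c), linked(b,d), linked(c,b), linked(c,d), linked(d,d), linked(f,a), ready(c)}
3. free(d)  →  {holds(d), linked(a,c), linked(b,d), linked(c,b), linked(c,d), linked(d,d), linked(f,a), ready(c)}

flip(a,c); push(d,b); free(d)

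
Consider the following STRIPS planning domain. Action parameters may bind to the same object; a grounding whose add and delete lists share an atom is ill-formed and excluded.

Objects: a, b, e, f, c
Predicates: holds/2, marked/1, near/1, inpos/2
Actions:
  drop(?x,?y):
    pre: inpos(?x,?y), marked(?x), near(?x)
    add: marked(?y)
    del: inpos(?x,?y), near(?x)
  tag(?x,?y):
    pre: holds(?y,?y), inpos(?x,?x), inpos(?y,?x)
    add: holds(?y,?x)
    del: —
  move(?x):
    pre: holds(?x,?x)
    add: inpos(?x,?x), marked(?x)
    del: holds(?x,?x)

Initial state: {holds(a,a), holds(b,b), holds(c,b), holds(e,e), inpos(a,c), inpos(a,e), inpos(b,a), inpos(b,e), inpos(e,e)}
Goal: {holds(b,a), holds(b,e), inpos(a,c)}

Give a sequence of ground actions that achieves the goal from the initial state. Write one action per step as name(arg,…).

1. tag(e,b)  →  {holds(a,a), holds(b,b), holds(b,e), holds(c,b), holds(e,e), inpos(a,c), inpos(a,e), inpos(b,a), inpos(b,e), inpos(e,e)}
2. move(a)  →  {holds(b,b), holds(b,e), holds(c,b), holds(e,e), inpos(a,a), inpos(a,c), inpos(a,e), inpos(b,a), inpos(b,e), inpos(e,e), marked(a)}
3. tag(a,b)  →  {holds(b,a), holds(b,b), holds(b,e), holds(c,b), holds(e,e), inpos(a,a), inpos(a,c), inpos(a,e), inpos(b,a), inpos(b,e), inpos(e,e), marked(a)}

tag(e,b); move(a); tag(a,b)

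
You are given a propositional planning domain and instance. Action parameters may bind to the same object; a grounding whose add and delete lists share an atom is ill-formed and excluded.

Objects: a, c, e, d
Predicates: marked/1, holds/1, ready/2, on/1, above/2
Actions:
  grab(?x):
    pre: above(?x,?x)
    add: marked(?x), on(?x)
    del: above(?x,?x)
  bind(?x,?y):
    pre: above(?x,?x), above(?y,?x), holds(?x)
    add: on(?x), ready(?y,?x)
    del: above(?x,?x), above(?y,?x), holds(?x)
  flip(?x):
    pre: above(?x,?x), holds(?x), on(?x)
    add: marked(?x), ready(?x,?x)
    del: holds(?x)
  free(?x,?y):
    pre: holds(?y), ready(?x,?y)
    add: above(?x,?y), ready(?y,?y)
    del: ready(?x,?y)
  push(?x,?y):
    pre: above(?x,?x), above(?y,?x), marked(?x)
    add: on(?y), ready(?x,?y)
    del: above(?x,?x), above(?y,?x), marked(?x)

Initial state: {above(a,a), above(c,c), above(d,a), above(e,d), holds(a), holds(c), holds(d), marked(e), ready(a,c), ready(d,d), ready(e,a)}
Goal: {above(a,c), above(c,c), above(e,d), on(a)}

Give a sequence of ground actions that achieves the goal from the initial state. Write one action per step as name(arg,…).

1. grab(a)  →  {above(c,c), above(d,a), above(e,d), holds(a), holds(c), holds(d), marked(a), marked(e), on(a), ready(a,c), ready(d,d), ready(e,a)}
2. free(a,c)  →  {above(a,c), above(c,c), above(d,a), above(e,d), holds(a), holds(c), holds(d), marked(a), marked(e), on(a), ready(c,c), ready(d,d), ready(e,a)}

grab(a); free(a,c)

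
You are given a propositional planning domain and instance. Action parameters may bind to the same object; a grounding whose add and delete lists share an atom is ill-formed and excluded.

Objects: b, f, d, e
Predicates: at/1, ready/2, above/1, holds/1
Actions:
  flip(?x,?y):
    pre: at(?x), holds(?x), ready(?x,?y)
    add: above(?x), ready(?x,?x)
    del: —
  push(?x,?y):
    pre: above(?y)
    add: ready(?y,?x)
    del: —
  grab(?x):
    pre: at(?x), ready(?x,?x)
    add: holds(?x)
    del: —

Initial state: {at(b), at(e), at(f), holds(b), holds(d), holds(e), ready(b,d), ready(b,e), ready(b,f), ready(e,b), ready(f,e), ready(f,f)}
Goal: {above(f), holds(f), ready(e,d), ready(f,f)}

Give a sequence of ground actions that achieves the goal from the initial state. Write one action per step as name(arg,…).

1. flip(e,b)  →  {above(e), at(b), at(e), at(f), holds(b), holds(d), holds(e), ready(b,d), ready(b,e), ready(b,f), ready(e,b), ready(e,e), ready(f,e), ready(f,f)}
2. push(d,e)  →  {above(e), at(b), at(e), at(f), holds(b), holds(d), holds(e), ready(b,d), ready(b,e), ready(b,f), ready(e,b), ready(e,d), ready(e,e), ready(f,e), ready(f,f)}
3. grab(f)  →  {above(e), at(b), at(e), at(f), holds(b), holds(d), holds(e), holds(f), ready(b,d), ready(b,e), ready(b,f), ready(e,b), ready(e,d), ready(e,e), ready(f,e), ready(f,f)}
4. flip(f,f)  →  {above(e), above(f), at(b), at(e), at(f), holds(b), holds(d), holds(e), holds(f), ready(b,d), ready(b,e), ready(b,f), ready(e,b), ready(e,d), ready(e,e), ready(f,e), ready(f,f)}

flip(e,b); push(d,e); grab(f); flip(f,f)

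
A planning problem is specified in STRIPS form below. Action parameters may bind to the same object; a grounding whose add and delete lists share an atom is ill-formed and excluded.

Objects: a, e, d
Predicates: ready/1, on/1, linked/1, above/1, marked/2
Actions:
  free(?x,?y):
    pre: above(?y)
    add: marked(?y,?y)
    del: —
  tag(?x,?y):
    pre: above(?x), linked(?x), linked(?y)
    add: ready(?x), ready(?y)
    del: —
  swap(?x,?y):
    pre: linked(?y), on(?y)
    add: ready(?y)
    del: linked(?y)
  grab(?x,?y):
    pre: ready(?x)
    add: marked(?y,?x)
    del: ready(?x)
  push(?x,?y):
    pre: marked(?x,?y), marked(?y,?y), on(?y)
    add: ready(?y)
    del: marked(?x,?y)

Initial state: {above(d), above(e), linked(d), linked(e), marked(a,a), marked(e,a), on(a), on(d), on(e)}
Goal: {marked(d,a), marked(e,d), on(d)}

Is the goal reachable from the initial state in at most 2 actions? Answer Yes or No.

1. tag(e,d)  →  {above(d), above(e), linked(d), linked(e), marked(a,a), marked(e,a), on(a), on(d), on(e), ready(d), ready(e)}
2. grab(d,e)  →  {above(d), above(e), linked(d), linked(e), marked(a,a), marked(e,a), marked(e,d), on(a), on(d), on(e), ready(e)}
3. push(a,a)  →  {above(d), above(e), linked(d), linked(e), marked(e,a), marked(e,d), on(a), on(d), on(e), ready(a), ready(e)}
4. grab(a,d)  →  {above(d), above(e), linked(d), linked(e), marked(d,a), marked(e,a), marked(e,d), on(a), on(d), on(e), ready(e)}
optimal plan length = 4; 4 > 2

No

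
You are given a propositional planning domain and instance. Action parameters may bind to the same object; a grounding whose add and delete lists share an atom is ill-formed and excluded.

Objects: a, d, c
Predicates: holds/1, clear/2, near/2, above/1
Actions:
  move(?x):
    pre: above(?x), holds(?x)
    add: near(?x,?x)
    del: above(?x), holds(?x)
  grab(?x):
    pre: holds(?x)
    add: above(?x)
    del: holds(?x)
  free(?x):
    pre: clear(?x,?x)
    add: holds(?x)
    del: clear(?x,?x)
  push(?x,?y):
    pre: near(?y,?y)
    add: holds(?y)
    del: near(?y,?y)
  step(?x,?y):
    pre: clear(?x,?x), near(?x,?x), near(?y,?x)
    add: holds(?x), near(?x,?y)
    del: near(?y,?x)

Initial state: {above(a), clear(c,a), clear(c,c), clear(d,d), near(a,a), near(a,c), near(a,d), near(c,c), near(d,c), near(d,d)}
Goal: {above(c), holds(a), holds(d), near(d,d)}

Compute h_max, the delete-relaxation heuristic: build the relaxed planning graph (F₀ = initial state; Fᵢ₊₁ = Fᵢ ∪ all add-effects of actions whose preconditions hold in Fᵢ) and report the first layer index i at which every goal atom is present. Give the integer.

2

F0 = init (10 atoms)
F1 = F0 ∪ {holds(a), holds(c), holds(d), near(c,a), near(c,d), near(d,a)}  (16 atoms)
F2 = F1 ∪ {above(c), above(d)}  (18 atoms)
goal ⊆ F2  ⇒  h_max = 2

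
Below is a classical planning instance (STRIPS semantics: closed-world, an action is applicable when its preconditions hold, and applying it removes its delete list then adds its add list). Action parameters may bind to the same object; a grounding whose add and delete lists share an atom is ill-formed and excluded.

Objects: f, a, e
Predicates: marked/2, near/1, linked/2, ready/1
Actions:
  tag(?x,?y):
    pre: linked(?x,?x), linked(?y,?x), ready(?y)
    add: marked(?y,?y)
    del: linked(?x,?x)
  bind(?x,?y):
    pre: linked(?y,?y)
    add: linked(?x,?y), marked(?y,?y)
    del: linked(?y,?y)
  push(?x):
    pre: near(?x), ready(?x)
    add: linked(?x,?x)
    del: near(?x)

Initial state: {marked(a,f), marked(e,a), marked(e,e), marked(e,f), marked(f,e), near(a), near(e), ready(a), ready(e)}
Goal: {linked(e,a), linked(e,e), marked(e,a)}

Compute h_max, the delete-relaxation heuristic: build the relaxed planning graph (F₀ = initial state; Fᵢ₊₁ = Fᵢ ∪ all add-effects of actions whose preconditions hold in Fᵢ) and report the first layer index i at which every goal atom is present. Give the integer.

F0 = init (9 atoms)
F1 = F0 ∪ {linked(a,a), linked(e,e)}  (11 atoms)
F2 = F1 ∪ {linked(a,e), linked(e,a), linked(f,a), linked(f,e), marked(a,a)}  (16 atoms)
goal ⊆ F2  ⇒  h_max = 2

2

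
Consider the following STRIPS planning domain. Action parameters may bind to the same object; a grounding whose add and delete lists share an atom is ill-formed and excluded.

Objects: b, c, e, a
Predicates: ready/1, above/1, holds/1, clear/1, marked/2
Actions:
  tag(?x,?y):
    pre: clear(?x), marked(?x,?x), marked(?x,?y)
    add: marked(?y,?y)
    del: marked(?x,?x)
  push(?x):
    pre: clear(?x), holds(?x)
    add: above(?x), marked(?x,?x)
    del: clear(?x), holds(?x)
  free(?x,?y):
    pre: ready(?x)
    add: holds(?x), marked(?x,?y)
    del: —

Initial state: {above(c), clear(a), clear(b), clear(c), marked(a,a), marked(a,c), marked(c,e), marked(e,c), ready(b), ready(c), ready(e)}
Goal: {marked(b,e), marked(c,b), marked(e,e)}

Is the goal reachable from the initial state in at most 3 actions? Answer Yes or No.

Yes

1. free(b,e)  →  {above(c), clear(a), clear(b), clear(c), holds(b), marked(a,a), marked(a,c), marked(b,e), marked(c,e), marked(e,c), ready(b), ready(c), ready(e)}
2. free(c,b)  →  {above(c), clear(a), clear(b), clear(c), holds(b), holds(c), marked(a,a), marked(a,c), marked(b,e), marked(c,b), marked(c,e), marked(e,c), ready(b), ready(c), ready(e)}
3. free(e,e)  →  {above(c), clear(a), clear(b), clear(c), holds(b), holds(c), holds(e), marked(a,a), marked(a,c), marked(b,e), marked(c,b), marked(c,e), marked(e,c), marked(e,e), ready(b), ready(c), ready(e)}
optimal plan length = 3; 3 ≤ 3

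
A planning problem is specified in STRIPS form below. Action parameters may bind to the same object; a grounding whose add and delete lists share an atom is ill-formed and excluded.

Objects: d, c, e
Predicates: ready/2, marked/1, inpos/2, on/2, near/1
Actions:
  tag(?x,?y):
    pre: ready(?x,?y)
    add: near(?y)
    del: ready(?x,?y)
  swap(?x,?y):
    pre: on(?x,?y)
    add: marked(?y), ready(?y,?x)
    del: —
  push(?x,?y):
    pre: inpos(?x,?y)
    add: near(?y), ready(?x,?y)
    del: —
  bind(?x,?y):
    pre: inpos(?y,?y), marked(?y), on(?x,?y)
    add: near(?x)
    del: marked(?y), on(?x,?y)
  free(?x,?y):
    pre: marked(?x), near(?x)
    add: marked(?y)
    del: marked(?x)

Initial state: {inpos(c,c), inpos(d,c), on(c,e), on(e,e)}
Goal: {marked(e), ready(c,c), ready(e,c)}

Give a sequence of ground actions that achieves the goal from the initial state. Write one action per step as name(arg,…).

swap(c,e); push(c,c)

1. swap(c,e)  →  {inpos(c,c), inpos(d,c), marked(e), on(c,e), on(e,e), ready(e,c)}
2. push(c,c)  →  {inpos(c,c), inpos(d,c), marked(e), near(c), on(c,e), on(e,e), ready(c,c), ready(e,c)}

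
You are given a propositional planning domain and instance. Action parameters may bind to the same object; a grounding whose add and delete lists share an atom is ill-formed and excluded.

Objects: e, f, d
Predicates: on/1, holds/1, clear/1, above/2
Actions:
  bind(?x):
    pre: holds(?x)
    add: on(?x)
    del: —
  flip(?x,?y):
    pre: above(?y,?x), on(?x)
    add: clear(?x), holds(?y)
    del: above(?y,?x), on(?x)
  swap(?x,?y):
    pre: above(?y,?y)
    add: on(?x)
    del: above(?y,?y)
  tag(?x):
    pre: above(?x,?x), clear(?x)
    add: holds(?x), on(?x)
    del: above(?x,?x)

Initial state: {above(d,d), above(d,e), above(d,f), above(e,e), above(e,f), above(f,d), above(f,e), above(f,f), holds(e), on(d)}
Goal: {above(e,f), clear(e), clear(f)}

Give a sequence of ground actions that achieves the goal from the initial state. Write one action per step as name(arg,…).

1. bind(e)  →  {above(d,d), above(d,e), above(d,f), above(e,e), above(e,f), above(f,d), above(f,e), above(f,f), holds(e), on(d), on(e)}
2. flip(e,e)  →  {above(d,d), above(d,e), above(d,f), above(e,f), above(f,d), above(f,e), above(f,f), clear(e), holds(e), on(d)}
3. swap(f,f)  →  {above(d,d), above(d,e), above(d,f), above(e,f), above(f,d), above(f,e), clear(e), holds(e), on(d), on(f)}
4. flip(f,d)  →  {above(d,d), above(d,e), above(e,f), above(f,d), above(f,e), clear(e), clear(f), holds(d), holds(e), on(d)}

bind(e); flip(e,e); swap(f,f); flip(f,d)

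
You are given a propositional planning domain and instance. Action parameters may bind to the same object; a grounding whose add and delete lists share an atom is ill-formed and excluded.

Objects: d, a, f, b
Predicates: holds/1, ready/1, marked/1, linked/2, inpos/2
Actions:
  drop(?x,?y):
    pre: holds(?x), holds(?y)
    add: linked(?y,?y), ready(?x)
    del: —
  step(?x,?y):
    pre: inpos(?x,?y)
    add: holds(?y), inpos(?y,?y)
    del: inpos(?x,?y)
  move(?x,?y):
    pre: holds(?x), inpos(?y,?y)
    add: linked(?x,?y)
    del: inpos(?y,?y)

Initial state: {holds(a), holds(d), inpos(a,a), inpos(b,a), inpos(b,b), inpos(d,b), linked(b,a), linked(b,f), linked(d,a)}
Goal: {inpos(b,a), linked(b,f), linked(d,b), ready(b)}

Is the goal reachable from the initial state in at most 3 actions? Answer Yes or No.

1. step(d,b)  →  {holds(a), holds(b), holds(d), inpos(a,a), inpos(b,a), inpos(b,b), linked(b,a), linked(b,f), linked(d,a)}
2. drop(b,d)  →  {holds(a), holds(b), holds(d), inpos(a,a), inpos(b,a), inpos(b,b), linked(b,a), linked(b,f), linked(d,a), linked(d,d), ready(b)}
3. move(d,b)  →  {holds(a), holds(b), holds(d), inpos(a,a), inpos(b,a), linked(b,a), linked(b,f), linked(d,a), linked(d,b), linked(d,d), ready(b)}
optimal plan length = 3; 3 ≤ 3

Yes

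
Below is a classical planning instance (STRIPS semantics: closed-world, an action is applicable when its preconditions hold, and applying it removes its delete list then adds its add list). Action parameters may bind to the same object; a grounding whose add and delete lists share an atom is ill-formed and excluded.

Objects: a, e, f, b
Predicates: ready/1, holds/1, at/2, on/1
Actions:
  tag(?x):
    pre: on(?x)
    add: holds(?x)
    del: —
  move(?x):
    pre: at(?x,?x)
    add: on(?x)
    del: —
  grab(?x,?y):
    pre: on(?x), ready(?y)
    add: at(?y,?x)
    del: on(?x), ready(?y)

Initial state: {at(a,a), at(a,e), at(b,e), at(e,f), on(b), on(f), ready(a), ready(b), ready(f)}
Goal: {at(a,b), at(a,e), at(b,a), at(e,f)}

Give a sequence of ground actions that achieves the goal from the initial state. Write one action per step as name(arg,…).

1. move(a)  →  {at(a,a), at(a,e), at(b,e), at(e,f), on(a), on(b), on(f), ready(a), ready(b), ready(f)}
2. grab(a,b)  →  {at(a,a), at(a,e), at(b,a), at(b,e), at(e,f), on(b), on(f), ready(a), ready(f)}
3. grab(b,a)  →  {at(a,a), at(a,b), at(a,e), at(b,a), at(b,e), at(e,f), on(f), ready(f)}

move(a); grab(a,b); grab(b,a)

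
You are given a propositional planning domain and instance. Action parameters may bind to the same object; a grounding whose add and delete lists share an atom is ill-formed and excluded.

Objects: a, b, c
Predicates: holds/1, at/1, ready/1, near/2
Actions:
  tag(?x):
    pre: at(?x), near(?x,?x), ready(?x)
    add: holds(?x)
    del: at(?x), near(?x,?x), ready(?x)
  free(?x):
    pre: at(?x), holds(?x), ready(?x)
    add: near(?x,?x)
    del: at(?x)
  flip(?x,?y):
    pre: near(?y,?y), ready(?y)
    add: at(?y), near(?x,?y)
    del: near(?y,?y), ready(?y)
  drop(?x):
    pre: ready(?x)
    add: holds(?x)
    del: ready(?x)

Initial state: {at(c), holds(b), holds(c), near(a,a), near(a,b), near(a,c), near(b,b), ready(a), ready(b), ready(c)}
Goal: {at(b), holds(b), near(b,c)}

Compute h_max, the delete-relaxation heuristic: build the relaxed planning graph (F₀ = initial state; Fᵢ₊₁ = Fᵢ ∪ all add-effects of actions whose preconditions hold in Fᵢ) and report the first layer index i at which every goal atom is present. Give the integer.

F0 = init (10 atoms)
F1 = F0 ∪ {at(a), at(b), holds(a), near(b,a), near(c,a), near(c,b), near(c,c)}  (17 atoms)
F2 = F1 ∪ {near(b,c)}  (18 atoms)
goal ⊆ F2  ⇒  h_max = 2

2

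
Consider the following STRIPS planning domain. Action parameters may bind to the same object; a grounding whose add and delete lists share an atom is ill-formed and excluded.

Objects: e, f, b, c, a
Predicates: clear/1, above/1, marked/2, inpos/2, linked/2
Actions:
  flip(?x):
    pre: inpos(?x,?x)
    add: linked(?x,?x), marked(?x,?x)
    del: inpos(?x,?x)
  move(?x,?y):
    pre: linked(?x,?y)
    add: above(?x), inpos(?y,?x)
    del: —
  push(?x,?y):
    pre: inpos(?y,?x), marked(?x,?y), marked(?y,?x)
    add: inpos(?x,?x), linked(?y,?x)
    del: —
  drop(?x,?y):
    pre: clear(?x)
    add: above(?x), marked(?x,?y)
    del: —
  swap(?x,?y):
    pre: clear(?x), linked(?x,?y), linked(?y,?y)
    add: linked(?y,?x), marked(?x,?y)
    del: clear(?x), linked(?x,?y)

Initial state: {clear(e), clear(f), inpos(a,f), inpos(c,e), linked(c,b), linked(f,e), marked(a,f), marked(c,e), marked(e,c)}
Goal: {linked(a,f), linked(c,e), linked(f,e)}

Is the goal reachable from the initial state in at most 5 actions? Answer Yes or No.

Yes

1. push(e,c)  →  {clear(e), clear(f), inpos(a,f), inpos(c,e), inpos(e,e), linked(c,b), linked(c,e), linked(f,e), marked(a,f), marked(c,e), marked(e,c)}
2. drop(f,a)  →  {above(f), clear(e), clear(f), inpos(a,f), inpos(c,e), inpos(e,e), linked(c,b), linked(c,e), linked(f,e), marked(a,f), marked(c,e), marked(e,c), marked(f,a)}
3. push(f,a)  →  {above(f), clear(e), clear(f), inpos(a,f), inpos(c,e), inpos(e,e), inpos(f,f), linked(a,f), linked(c,b), linked(c,e), linked(f,e), marked(a,f), marked(c,e), marked(e,c), marked(f,a)}
optimal plan length = 3; 3 ≤ 5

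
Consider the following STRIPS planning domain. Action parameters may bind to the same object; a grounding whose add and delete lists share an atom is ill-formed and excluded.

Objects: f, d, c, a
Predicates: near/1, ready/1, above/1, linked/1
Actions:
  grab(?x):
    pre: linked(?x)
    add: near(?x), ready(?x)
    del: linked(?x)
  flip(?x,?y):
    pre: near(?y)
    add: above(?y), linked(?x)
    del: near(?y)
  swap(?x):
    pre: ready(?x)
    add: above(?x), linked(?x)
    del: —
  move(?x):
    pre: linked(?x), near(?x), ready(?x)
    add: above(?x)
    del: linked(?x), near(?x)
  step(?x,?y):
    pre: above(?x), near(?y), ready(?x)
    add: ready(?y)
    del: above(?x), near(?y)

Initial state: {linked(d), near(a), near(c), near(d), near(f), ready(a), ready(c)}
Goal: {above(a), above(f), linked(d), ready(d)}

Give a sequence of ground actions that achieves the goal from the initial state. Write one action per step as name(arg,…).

grab(d); flip(f,f); flip(d,a)

1. grab(d)  →  {near(a), near(c), near(d), near(f), ready(a), ready(c), ready(d)}
2. flip(f,f)  →  {above(f), linked(f), near(a), near(c), near(d), ready(a), ready(c), ready(d)}
3. flip(d,a)  →  {above(a), above(f), linked(d), linked(f), near(c), near(d), ready(a), ready(c), ready(d)}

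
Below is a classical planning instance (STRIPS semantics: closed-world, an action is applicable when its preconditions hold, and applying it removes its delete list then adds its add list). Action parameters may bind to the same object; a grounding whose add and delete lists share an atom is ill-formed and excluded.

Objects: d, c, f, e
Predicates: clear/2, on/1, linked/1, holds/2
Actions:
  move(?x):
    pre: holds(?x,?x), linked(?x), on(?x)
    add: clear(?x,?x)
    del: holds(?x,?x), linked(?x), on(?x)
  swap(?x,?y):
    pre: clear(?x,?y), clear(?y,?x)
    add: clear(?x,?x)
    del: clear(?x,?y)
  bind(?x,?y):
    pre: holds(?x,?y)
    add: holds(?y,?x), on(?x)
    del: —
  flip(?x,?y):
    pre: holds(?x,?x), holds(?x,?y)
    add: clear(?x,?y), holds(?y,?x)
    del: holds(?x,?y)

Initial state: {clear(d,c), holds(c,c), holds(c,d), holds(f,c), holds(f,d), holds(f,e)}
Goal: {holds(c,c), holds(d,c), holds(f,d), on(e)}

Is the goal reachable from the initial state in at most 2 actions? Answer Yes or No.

No

1. bind(c,d)  →  {clear(d,c), holds(c,c), holds(c,d), holds(d,c), holds(f,c), holds(f,d), holds(f,e), on(c)}
2. bind(f,e)  →  {clear(d,c), holds(c,c), holds(c,d), holds(d,c), holds(e,f), holds(f,c), holds(f,d), holds(f,e), on(c), on(f)}
3. bind(e,f)  →  {clear(d,c), holds(c,c), holds(c,d), holds(d,c), holds(e,f), holds(f,c), holds(f,d), holds(f,e), on(c), on(e), on(f)}
optimal plan length = 3; 3 > 2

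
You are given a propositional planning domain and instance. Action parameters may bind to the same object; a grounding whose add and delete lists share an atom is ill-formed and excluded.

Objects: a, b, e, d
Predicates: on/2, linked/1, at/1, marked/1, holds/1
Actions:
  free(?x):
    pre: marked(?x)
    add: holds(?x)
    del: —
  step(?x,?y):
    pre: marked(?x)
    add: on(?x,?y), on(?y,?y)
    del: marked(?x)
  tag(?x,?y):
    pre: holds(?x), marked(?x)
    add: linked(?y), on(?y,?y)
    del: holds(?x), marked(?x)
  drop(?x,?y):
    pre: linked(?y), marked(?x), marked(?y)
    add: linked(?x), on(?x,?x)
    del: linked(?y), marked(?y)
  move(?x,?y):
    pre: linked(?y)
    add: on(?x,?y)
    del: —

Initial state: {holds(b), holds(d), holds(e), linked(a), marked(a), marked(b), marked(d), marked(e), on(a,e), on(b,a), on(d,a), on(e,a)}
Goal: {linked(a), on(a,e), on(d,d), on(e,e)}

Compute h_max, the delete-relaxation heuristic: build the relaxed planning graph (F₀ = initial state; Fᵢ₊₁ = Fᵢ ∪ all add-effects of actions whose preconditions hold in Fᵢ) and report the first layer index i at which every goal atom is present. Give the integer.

1

F0 = init (12 atoms)
F1 = F0 ∪ {holds(a), linked(b), linked(d), linked(e), on(a,a), on(a,b), on(a,d), on(b,b), on(b,d), on(b,e), on(d,b), on(d,d), on(d,e), on(e,b), on(e,d), on(e,e)}  (28 atoms)
goal ⊆ F1  ⇒  h_max = 1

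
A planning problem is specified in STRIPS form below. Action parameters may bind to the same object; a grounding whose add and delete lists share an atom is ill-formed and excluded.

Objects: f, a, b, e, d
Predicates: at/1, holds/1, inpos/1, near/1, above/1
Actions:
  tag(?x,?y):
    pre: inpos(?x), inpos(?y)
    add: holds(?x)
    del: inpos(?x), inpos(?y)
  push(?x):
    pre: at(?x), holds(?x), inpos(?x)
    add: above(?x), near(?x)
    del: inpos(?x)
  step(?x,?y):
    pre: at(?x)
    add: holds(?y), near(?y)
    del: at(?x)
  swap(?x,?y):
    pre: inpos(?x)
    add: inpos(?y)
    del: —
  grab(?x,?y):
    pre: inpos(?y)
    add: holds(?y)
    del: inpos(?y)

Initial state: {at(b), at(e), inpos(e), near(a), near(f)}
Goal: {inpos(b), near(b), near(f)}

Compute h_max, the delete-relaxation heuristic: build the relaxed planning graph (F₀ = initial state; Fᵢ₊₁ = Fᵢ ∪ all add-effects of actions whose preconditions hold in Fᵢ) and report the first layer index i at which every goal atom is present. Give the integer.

F0 = init (5 atoms)
F1 = F0 ∪ {holds(a), holds(b), holds(d), holds(e), holds(f), inpos(a), inpos(b), inpos(d), inpos(f), near(b), near(d), near(e)}  (17 atoms)
goal ⊆ F1  ⇒  h_max = 1

1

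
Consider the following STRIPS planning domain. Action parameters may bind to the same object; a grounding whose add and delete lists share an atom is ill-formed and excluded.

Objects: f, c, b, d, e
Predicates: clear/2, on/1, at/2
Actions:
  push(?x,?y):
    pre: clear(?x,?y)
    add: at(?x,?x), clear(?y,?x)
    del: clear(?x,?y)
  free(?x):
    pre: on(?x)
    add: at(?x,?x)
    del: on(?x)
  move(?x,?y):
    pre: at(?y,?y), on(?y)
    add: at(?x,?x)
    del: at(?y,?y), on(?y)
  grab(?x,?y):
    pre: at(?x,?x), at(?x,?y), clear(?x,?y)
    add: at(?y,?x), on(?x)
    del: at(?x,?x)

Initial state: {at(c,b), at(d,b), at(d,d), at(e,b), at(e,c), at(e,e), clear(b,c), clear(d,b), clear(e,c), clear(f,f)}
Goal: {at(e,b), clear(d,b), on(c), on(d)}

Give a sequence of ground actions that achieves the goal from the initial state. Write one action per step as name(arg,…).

1. push(b,c)  →  {at(b,b), at(c,b), at(d,b), at(d,d), at(e,b), at(e,c), at(e,e), clear(c,b), clear(d,b), clear(e,c), clear(f,f)}
2. push(c,b)  →  {at(b,b), at(c,b), at(c,c), at(d,b), at(d,d), at(e,b), at(e,c), at(e,e), clear(b,c), clear(d,b), clear(e,c), clear(f,f)}
3. push(b,c)  →  {at(b,b), at(c,b), at(c,c), at(d,b), at(d,d), at(e,b), at(e,c), at(e,e), clear(c,b), clear(d,b), clear(e,c), clear(f,f)}
4. grab(c,b)  →  {at(b,b), at(b,c), at(c,b), at(d,b), at(d,d), at(e,b), at(e,c), at(e,e), clear(c,b), clear(d,b), clear(e,c), clear(f,f), on(c)}
5. grab(d,b)  →  {at(b,b), at(b,c), at(b,d), at(c,b), at(d,b), at(e,b), at(e,c), at(e,e), clear(c,b), clear(d,b), clear(e,c), clear(f,f), on(c), on(d)}

push(b,c); push(c,b); push(b,c); grab(c,b); grab(d,b)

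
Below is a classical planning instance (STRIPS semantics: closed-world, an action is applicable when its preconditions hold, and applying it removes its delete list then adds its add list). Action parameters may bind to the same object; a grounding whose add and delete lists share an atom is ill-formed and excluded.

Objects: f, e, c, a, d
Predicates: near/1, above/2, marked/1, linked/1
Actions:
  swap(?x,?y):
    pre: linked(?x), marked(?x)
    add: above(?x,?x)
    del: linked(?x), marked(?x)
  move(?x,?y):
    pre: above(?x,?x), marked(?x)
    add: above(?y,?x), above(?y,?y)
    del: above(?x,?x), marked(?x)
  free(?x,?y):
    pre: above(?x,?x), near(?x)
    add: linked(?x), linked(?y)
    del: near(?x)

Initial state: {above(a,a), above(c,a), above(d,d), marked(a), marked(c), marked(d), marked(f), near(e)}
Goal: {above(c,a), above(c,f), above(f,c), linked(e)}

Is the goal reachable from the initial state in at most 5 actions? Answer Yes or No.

Yes

1. move(a,f)  →  {above(c,a), above(d,d), above(f,a), above(f,f), marked(c), marked(d), marked(f), near(e)}
2. move(f,c)  →  {above(c,a), above(c,c), above(c,f), above(d,d), above(f,a), marked(c), marked(d), near(e)}
3. move(c,f)  →  {above(c,a), above(c,f), above(d,d), above(f,a), above(f,c), above(f,f), marked(d), near(e)}
4. move(d,e)  →  {above(c,a), above(c,f), above(e,d), above(e,e), above(f,a), above(f,c), above(f,f), near(e)}
5. free(e,f)  →  {above(c,a), above(c,f), above(e,d), above(e,e), above(f,a), above(f,c), above(f,f), linked(e), linked(f)}
optimal plan length = 5; 5 ≤ 5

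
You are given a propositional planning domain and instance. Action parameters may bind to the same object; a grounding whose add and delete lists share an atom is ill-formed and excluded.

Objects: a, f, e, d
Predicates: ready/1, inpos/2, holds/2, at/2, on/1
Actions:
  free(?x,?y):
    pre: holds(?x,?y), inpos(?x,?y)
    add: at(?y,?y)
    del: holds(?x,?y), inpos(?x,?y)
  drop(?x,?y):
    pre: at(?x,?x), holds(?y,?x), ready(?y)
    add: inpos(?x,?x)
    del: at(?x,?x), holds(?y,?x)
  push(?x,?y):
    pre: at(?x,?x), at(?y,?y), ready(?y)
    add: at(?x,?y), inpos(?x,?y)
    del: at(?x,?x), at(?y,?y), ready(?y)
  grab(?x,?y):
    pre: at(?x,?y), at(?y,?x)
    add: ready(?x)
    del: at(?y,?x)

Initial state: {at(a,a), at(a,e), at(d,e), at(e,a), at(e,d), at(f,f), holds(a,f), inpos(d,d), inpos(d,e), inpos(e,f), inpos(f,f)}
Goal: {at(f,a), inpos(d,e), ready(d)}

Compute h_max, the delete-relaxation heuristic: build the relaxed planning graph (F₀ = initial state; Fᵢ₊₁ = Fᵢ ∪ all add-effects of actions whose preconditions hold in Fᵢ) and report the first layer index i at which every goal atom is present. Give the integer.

2

F0 = init (11 atoms)
F1 = F0 ∪ {ready(a), ready(d), ready(e), ready(f)}  (15 atoms)
F2 = F1 ∪ {at(a,f), at(f,a), inpos(a,f), inpos(f,a)}  (19 atoms)
goal ⊆ F2  ⇒  h_max = 2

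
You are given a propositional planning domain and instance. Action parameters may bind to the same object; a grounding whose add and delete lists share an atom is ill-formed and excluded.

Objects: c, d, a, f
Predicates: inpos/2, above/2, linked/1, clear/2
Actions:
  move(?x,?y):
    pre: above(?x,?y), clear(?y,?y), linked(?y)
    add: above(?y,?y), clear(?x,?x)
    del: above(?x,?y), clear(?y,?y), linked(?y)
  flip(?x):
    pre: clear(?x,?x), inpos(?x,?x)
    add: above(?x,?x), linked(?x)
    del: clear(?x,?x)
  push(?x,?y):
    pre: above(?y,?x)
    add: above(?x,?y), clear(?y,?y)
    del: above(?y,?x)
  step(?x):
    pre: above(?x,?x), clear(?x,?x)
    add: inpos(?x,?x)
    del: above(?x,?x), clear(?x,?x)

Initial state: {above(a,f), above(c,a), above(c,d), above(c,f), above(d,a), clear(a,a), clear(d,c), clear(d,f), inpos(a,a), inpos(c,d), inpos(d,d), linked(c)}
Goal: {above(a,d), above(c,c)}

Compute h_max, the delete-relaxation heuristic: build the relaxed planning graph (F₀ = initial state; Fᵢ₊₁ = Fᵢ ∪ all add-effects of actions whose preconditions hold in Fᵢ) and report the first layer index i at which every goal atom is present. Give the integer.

2

F0 = init (12 atoms)
F1 = F0 ∪ {above(a,a), above(a,c), above(a,d), above(d,c), above(f,a), above(f,c), clear(c,c), clear(d,d), linked(a)}  (21 atoms)
F2 = F1 ∪ {above(c,c), above(d,d), clear(f,f), linked(d)}  (25 atoms)
goal ⊆ F2  ⇒  h_max = 2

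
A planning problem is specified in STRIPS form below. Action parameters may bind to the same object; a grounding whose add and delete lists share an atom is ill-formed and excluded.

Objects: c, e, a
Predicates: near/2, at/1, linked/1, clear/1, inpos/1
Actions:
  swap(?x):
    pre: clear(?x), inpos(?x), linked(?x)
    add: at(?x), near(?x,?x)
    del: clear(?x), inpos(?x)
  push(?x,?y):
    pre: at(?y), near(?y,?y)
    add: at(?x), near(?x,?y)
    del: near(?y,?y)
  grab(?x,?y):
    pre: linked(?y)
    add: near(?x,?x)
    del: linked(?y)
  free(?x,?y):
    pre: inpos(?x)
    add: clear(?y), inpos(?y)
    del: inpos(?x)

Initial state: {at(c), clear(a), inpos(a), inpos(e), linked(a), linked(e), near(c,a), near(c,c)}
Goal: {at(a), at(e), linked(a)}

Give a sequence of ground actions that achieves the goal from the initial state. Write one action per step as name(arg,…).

swap(a); push(e,c)

1. swap(a)  →  {at(a), at(c), inpos(e), linked(a), linked(e), near(a,a), near(c,a), near(c,c)}
2. push(e,c)  →  {at(a), at(c), at(e), inpos(e), linked(a), linked(e), near(a,a), near(c,a), near(e,c)}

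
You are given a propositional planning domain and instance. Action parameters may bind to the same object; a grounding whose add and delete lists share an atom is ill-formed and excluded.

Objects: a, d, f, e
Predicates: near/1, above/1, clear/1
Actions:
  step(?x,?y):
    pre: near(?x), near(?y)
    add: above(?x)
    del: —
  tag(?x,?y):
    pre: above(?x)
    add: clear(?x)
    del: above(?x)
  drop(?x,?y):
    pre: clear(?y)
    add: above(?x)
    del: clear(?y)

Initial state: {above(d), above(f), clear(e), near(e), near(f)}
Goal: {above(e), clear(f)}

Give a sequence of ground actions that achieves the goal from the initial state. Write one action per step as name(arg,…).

step(e,f); tag(f,a)

1. step(e,f)  →  {above(d), above(e), above(f), clear(e), near(e), near(f)}
2. tag(f,a)  →  {above(d), above(e), clear(e), clear(f), near(e), near(f)}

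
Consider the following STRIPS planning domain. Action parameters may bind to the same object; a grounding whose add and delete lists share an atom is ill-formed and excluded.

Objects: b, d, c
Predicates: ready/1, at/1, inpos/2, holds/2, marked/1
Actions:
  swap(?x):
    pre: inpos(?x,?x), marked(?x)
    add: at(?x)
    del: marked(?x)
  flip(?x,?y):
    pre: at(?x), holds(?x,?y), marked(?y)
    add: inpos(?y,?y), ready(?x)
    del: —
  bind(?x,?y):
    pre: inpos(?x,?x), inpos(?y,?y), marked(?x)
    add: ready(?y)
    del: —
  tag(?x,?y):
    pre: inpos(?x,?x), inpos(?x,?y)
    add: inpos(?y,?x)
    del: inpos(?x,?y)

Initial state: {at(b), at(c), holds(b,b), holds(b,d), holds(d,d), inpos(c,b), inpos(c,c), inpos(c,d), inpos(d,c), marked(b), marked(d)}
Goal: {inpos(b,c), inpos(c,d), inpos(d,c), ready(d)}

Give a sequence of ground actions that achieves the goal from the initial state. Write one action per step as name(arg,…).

flip(b,d); bind(d,d); tag(c,b)

1. flip(b,d)  →  {at(b), at(c), holds(b,b), holds(b,d), holds(d,d), inpos(c,b), inpos(c,c), inpos(c,d), inpos(d,c), inpos(d,d), marked(b), marked(d), ready(b)}
2. bind(d,d)  →  {at(b), at(c), holds(b,b), holds(b,d), holds(d,d), inpos(c,b), inpos(c,c), inpos(c,d), inpos(d,c), inpos(d,d), marked(b), marked(d), ready(b), ready(d)}
3. tag(c,b)  →  {at(b), at(c), holds(b,b), holds(b,d), holds(d,d), inpos(b,c), inpos(c,c), inpos(c,d), inpos(d,c), inpos(d,d), marked(b), marked(d), ready(b), ready(d)}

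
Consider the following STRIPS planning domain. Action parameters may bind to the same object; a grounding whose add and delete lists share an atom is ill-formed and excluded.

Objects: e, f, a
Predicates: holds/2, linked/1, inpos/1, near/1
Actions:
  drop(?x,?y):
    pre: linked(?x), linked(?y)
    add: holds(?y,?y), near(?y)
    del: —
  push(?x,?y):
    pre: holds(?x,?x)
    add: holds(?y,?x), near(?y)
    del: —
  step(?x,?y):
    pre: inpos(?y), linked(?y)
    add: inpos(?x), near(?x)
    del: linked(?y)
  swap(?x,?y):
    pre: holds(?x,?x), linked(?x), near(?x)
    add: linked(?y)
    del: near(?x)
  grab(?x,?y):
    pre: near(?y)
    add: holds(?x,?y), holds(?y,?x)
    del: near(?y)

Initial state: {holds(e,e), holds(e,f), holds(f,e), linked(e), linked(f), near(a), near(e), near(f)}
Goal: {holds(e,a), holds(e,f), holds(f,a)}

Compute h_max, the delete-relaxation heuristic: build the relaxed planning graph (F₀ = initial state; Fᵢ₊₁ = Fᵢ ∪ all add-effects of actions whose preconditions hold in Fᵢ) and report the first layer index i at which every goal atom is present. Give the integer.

1

F0 = init (8 atoms)
F1 = F0 ∪ {holds(a,a), holds(a,e), holds(a,f), holds(e,a), holds(f,a), holds(f,f), linked(a)}  (15 atoms)
goal ⊆ F1  ⇒  h_max = 1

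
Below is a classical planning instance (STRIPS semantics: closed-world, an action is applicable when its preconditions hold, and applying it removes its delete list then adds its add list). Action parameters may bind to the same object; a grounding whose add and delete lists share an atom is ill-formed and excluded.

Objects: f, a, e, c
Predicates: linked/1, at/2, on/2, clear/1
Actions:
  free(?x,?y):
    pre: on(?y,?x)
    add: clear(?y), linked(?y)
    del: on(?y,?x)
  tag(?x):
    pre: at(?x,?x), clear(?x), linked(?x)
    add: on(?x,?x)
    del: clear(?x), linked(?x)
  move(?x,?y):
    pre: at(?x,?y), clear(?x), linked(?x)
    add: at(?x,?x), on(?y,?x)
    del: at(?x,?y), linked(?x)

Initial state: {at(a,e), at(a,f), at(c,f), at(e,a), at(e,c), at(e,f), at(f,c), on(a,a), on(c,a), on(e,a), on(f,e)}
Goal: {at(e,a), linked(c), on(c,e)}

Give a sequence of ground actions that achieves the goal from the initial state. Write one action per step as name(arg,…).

1. free(a,e)  →  {at(a,e), at(a,f), at(c,f), at(e,a), at(e,c), at(e,f), at(f,c), clear(e), linked(e), on(a,a), on(c,a), on(f,e)}
2. free(a,c)  →  {at(a,e), at(a,f), at(c,f), at(e,a), at(e,c), at(e,f), at(f,c), clear(c), clear(e), linked(c), linked(e), on(a,a), on(f,e)}
3. move(e,c)  →  {at(a,e), at(a,f), at(c,f), at(e,a), at(e,e), at(e,f), at(f,c), clear(c), clear(e), linked(c), on(a,a), on(c,e), on(f,e)}

free(a,e); free(a,c); move(e,c)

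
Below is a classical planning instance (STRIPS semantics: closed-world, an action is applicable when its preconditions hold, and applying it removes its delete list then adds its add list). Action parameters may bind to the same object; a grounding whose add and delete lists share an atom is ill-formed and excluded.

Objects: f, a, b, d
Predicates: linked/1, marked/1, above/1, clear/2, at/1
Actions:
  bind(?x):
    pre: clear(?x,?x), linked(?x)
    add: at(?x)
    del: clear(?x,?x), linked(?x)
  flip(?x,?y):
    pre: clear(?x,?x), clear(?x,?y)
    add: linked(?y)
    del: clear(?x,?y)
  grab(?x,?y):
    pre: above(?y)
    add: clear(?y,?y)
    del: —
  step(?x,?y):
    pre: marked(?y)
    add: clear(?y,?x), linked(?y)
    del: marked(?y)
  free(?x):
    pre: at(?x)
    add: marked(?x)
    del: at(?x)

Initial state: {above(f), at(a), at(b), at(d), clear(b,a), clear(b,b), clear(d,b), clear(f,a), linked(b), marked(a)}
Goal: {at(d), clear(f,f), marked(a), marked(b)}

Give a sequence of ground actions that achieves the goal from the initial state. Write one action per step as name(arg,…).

1. grab(f,f)  →  {above(f), at(a), at(b), at(d), clear(b,a), clear(b,b), clear(d,b), clear(f,a), clear(f,f), linked(b), marked(a)}
2. free(b)  →  {above(f), at(a), at(d), clear(b,a), clear(b,b), clear(d,b), clear(f,a), clear(f,f), linked(b), marked(a), marked(b)}

grab(f,f); free(b)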